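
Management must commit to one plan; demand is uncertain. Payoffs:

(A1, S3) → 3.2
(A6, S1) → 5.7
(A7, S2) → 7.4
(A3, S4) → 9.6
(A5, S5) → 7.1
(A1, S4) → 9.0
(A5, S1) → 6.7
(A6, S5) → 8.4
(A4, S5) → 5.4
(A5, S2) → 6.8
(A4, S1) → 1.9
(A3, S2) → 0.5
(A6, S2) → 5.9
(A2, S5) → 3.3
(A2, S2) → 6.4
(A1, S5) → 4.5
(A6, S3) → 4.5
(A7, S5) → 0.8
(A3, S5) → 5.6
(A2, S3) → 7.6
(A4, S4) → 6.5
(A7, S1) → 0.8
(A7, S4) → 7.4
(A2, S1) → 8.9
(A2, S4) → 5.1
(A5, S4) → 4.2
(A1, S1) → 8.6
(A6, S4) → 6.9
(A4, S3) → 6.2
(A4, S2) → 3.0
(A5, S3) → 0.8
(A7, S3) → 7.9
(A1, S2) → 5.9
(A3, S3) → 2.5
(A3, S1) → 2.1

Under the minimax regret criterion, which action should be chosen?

Column bests: S1=8.9, S2=7.4, S3=7.9, S4=9.6, S5=8.4.
A1 regrets: 0.3, 1.5, 4.7, 0.6, 3.9 → max 4.7
A2 regrets: 0.0, 1.0, 0.3, 4.5, 5.1 → max 5.1
A3 regrets: 6.8, 6.9, 5.4, 0.0, 2.8 → max 6.9
A4 regrets: 7.0, 4.4, 1.7, 3.1, 3.0 → max 7.0
A5 regrets: 2.2, 0.6, 7.1, 5.4, 1.3 → max 7.1
A6 regrets: 3.2, 1.5, 3.4, 2.7, 0.0 → max 3.4
A7 regrets: 8.1, 0.0, 0.0, 2.2, 7.6 → max 8.1
Smallest max regret = 3.4 → A6.

A6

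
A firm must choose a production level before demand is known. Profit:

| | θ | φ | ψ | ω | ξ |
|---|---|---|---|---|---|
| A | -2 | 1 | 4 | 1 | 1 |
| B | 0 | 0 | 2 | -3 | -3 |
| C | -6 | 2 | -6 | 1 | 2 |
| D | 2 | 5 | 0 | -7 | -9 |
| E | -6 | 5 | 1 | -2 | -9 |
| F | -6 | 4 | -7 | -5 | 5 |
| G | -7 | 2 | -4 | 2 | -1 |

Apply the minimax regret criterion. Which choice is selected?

Column bests: θ=2, φ=5, ψ=4, ω=2, ξ=5.
A regrets: 4, 4, 0, 1, 4 → max 4
B regrets: 2, 5, 2, 5, 8 → max 8
C regrets: 8, 3, 10, 1, 3 → max 10
D regrets: 0, 0, 4, 9, 14 → max 14
E regrets: 8, 0, 3, 4, 14 → max 14
F regrets: 8, 1, 11, 7, 0 → max 11
G regrets: 9, 3, 8, 0, 6 → max 9
Smallest max regret = 4 → A.

A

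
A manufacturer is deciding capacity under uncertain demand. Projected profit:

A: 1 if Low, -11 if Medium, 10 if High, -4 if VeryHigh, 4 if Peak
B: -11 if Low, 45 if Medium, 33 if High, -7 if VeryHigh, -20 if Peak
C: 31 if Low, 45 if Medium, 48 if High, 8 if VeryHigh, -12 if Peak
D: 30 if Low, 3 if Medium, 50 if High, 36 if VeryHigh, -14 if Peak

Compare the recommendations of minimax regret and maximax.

minimax regret → C; maximax → D (disagree)

Column bests: Low=31, Medium=45, High=50, VeryHigh=36, Peak=4.
A regrets: 30, 56, 40, 40, 0 → max 56
B regrets: 42, 0, 17, 43, 24 → max 43
C regrets: 0, 0, 2, 28, 16 → max 28
D regrets: 1, 42, 0, 0, 18 → max 42
Smallest max regret = 28 → C.
Row maxima: A=10, B=45, C=48, D=50
Best best-case = 50 → D.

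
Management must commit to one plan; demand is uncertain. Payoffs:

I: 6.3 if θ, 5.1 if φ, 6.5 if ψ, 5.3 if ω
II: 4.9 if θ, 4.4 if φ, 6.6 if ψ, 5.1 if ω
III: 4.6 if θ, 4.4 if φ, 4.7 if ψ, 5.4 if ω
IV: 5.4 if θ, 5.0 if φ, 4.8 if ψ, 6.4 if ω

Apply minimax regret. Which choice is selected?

Column bests: θ=6.3, φ=5.1, ψ=6.6, ω=6.4.
I regrets: 0.0, 0.0, 0.1, 1.1 → max 1.1
II regrets: 1.4, 0.7, 0.0, 1.3 → max 1.4
III regrets: 1.7, 0.7, 1.9, 1.0 → max 1.9
IV regrets: 0.9, 0.1, 1.8, 0.0 → max 1.8
Smallest max regret = 1.1 → I.

I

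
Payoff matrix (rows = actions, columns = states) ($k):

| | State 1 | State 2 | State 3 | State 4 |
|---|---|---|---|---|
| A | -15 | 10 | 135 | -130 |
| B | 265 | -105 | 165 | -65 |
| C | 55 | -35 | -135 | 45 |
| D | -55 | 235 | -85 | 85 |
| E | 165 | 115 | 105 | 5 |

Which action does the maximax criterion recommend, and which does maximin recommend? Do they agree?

Row maxima: A=135, B=265, C=55, D=235, E=165
Best best-case = 265 → B.
Row minima: A=-130, B=-105, C=-135, D=-85, E=5
Best worst-case = 5 → E.

maximax → B; maximin → E (disagree)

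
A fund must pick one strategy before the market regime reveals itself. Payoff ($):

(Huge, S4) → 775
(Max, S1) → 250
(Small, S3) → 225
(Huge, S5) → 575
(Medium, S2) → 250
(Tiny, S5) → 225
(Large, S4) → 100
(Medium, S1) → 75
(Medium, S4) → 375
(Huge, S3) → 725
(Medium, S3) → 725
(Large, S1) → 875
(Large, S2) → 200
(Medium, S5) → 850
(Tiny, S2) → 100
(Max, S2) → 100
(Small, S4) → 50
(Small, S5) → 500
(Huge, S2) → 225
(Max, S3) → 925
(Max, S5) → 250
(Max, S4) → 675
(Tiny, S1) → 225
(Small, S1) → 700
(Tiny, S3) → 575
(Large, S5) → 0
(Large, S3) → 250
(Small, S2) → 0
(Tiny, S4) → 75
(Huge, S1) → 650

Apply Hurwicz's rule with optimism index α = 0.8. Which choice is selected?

Max

Tiny: 0.8·575 + 0.2·75 = 475
Small: 0.8·700 + 0.2·0 = 560
Medium: 0.8·850 + 0.2·75 = 695
Large: 0.8·875 + 0.2·0 = 700
Huge: 0.8·775 + 0.2·225 = 665
Max: 0.8·925 + 0.2·100 = 760
Highest Hurwicz score = 760 → Max.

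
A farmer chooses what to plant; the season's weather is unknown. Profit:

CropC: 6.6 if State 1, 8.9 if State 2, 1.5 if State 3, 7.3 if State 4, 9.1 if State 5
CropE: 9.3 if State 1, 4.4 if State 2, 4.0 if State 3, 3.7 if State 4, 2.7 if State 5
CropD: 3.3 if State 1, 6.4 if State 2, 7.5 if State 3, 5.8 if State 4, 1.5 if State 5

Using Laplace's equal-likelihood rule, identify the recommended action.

CropC

Row averages: CropC=6.68, CropE=4.82, CropD=4.9
Highest average = 6.68 → CropC.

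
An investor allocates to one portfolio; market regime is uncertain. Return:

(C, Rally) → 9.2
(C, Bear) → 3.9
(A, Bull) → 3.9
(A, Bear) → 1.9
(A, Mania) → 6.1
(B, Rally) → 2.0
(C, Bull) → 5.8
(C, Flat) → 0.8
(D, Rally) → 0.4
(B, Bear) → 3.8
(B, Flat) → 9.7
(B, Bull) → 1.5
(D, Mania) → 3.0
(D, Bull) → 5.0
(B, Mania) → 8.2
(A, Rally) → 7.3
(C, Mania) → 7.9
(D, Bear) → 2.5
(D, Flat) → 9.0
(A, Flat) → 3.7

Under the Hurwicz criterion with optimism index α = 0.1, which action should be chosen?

A: 0.1·7.3 + 0.9·1.9 = 2.44
B: 0.1·9.7 + 0.9·1.5 = 2.32
C: 0.1·9.2 + 0.9·0.8 = 1.64
D: 0.1·9.0 + 0.9·0.4 = 1.26
Highest Hurwicz score = 2.44 → A.

A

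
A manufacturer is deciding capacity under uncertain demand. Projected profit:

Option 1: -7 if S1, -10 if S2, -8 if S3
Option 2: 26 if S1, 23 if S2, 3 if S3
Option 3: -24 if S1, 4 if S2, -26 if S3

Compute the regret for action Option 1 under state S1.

33

Best payoff under S1 is 26.
Regret = 26 − (-7) = 33.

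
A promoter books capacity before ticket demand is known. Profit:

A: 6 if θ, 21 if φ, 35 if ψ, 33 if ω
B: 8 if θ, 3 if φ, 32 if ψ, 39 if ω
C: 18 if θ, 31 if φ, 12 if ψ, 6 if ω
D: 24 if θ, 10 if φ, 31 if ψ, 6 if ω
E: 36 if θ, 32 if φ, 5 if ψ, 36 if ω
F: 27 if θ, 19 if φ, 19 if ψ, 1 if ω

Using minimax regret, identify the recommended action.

Column bests: θ=36, φ=32, ψ=35, ω=39.
A regrets: 30, 11, 0, 6 → max 30
B regrets: 28, 29, 3, 0 → max 29
C regrets: 18, 1, 23, 33 → max 33
D regrets: 12, 22, 4, 33 → max 33
E regrets: 0, 0, 30, 3 → max 30
F regrets: 9, 13, 16, 38 → max 38
Smallest max regret = 29 → B.

B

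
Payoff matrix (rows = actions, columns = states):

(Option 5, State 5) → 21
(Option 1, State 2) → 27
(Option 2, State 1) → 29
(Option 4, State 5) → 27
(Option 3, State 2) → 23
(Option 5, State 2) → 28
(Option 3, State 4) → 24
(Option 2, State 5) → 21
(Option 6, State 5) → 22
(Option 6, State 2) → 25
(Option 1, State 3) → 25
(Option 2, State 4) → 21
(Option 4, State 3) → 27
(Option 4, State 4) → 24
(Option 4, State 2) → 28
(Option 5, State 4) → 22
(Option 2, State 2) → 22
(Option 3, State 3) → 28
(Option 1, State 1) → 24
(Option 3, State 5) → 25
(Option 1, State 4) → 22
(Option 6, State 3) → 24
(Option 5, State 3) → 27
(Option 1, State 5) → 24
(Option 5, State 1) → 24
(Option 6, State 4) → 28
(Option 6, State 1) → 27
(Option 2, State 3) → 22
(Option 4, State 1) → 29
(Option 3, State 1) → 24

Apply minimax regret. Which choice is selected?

Column bests: State 1=29, State 2=28, State 3=28, State 4=28, State 5=27.
Option 1 regrets: 5, 1, 3, 6, 3 → max 6
Option 2 regrets: 0, 6, 6, 7, 6 → max 7
Option 3 regrets: 5, 5, 0, 4, 2 → max 5
Option 4 regrets: 0, 0, 1, 4, 0 → max 4
Option 5 regrets: 5, 0, 1, 6, 6 → max 6
Option 6 regrets: 2, 3, 4, 0, 5 → max 5
Smallest max regret = 4 → Option 4.

Option 4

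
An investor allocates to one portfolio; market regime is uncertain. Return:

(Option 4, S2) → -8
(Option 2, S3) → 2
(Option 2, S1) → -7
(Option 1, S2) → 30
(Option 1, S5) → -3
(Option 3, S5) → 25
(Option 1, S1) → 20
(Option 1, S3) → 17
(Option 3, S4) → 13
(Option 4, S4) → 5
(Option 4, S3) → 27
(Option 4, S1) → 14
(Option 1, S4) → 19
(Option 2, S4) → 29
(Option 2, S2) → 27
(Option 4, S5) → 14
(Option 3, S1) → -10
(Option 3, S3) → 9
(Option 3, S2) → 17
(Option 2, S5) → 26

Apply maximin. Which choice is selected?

Row minima: Option 1=-3, Option 2=-7, Option 3=-10, Option 4=-8
Best worst-case = -3 → Option 1.

Option 1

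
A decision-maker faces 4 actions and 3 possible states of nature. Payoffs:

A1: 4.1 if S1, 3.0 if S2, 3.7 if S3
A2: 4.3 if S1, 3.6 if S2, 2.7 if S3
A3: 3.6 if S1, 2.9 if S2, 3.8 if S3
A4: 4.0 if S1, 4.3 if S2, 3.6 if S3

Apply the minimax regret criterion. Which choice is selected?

Column bests: S1=4.3, S2=4.3, S3=3.8.
A1 regrets: 0.2, 1.3, 0.1 → max 1.3
A2 regrets: 0.0, 0.7, 1.1 → max 1.1
A3 regrets: 0.7, 1.4, 0.0 → max 1.4
A4 regrets: 0.3, 0.0, 0.2 → max 0.3
Smallest max regret = 0.3 → A4.

A4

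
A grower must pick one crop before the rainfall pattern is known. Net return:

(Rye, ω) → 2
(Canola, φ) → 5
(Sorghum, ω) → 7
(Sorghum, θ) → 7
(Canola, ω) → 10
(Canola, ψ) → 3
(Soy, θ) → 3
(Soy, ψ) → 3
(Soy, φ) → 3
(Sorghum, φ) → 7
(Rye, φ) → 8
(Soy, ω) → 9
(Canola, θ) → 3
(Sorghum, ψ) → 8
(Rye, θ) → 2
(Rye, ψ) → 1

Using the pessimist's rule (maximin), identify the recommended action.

Row minima: Soy=3, Rye=1, Canola=3, Sorghum=7
Best worst-case = 7 → Sorghum.

Sorghum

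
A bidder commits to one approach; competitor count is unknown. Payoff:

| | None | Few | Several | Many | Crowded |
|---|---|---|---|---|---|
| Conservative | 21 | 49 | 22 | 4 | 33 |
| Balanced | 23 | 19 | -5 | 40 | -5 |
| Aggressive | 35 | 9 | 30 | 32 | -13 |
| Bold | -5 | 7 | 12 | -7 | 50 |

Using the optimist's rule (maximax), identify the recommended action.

Row maxima: Conservative=49, Balanced=40, Aggressive=35, Bold=50
Best best-case = 50 → Bold.

Bold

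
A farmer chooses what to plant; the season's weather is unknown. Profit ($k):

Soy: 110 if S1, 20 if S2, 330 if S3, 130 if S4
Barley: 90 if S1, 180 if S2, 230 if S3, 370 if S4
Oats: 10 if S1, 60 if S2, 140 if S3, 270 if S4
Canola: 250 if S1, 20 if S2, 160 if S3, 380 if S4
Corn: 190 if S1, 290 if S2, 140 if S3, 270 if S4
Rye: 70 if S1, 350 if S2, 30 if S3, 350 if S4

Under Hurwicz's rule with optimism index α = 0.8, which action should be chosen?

Soy: 0.8·330 + 0.2·20 = 268
Barley: 0.8·370 + 0.2·90 = 314
Oats: 0.8·270 + 0.2·10 = 218
Canola: 0.8·380 + 0.2·20 = 308
Corn: 0.8·290 + 0.2·140 = 260
Rye: 0.8·350 + 0.2·30 = 286
Highest Hurwicz score = 314 → Barley.

Barley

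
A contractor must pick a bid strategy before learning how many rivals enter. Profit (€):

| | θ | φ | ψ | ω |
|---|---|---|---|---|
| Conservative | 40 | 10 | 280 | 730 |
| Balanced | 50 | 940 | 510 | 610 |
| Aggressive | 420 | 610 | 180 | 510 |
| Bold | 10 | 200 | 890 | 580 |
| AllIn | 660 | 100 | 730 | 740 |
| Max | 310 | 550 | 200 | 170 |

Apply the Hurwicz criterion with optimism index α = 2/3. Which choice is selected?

Balanced

Conservative: 2/3·730 + 1/3·10 = 490
Balanced: 2/3·940 + 1/3·50 = 1930/3
Aggressive: 2/3·610 + 1/3·180 = 1400/3
Bold: 2/3·890 + 1/3·10 = 1790/3
AllIn: 2/3·740 + 1/3·100 = 1580/3
Max: 2/3·550 + 1/3·170 = 1270/3
Highest Hurwicz score = 1930/3 → Balanced.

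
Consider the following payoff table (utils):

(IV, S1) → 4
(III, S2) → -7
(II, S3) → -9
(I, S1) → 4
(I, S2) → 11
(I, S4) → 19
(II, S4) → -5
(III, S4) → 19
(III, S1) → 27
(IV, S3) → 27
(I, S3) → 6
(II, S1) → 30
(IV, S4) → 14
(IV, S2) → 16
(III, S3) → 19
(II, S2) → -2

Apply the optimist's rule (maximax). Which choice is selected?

II

Row maxima: I=19, II=30, III=27, IV=27
Best best-case = 30 → II.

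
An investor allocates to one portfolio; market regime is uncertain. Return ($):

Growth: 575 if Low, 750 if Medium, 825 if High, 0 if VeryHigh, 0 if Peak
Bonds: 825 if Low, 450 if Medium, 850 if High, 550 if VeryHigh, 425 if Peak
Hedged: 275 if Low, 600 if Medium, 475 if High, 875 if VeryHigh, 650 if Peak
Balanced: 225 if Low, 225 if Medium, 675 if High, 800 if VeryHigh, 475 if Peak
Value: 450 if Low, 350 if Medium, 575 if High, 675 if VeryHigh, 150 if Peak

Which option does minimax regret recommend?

Column bests: Low=825, Medium=750, High=850, VeryHigh=875, Peak=650.
Growth regrets: 250, 0, 25, 875, 650 → max 875
Bonds regrets: 0, 300, 0, 325, 225 → max 325
Hedged regrets: 550, 150, 375, 0, 0 → max 550
Balanced regrets: 600, 525, 175, 75, 175 → max 600
Value regrets: 375, 400, 275, 200, 500 → max 500
Smallest max regret = 325 → Bonds.

Bonds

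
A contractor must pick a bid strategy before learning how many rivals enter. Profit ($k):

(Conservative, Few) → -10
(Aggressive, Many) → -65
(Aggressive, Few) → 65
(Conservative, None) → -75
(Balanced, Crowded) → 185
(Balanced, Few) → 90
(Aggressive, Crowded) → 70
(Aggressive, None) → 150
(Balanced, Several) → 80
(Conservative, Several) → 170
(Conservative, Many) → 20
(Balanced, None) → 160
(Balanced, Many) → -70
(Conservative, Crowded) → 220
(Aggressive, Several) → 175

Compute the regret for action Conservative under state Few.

100

Best payoff under Few is 90.
Regret = 90 − (-10) = 100.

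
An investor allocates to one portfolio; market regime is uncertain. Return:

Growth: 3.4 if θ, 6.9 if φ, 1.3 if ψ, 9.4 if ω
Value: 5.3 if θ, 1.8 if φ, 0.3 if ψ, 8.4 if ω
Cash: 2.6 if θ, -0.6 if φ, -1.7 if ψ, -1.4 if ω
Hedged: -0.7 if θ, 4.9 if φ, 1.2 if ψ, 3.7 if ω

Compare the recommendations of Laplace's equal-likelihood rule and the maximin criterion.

laplace → Growth; maximin → Growth (agree)

Row averages: Growth=5.25, Value=3.95, Cash=-0.275, Hedged=2.275
Highest average = 5.25 → Growth.
Row minima: Growth=1.3, Value=0.3, Cash=-1.7, Hedged=-0.7
Best worst-case = 1.3 → Growth.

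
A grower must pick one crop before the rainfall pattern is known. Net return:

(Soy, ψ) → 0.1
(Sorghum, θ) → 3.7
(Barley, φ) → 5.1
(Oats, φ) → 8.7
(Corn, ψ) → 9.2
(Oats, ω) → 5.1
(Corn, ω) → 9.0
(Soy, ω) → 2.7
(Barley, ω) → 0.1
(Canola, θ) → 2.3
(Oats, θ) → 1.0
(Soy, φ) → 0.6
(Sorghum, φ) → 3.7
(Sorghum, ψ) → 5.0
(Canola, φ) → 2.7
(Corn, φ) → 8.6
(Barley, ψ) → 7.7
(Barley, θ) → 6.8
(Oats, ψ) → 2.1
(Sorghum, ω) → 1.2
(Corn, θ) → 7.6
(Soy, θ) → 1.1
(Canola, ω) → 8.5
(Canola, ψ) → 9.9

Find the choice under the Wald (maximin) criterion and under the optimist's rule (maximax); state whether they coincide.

maximin → Corn; maximax → Canola (disagree)

Row minima: Canola=2.3, Sorghum=1.2, Soy=0.1, Oats=1.0, Corn=7.6, Barley=0.1
Best worst-case = 7.6 → Corn.
Row maxima: Canola=9.9, Sorghum=5.0, Soy=2.7, Oats=8.7, Corn=9.2, Barley=7.7
Best best-case = 9.9 → Canola.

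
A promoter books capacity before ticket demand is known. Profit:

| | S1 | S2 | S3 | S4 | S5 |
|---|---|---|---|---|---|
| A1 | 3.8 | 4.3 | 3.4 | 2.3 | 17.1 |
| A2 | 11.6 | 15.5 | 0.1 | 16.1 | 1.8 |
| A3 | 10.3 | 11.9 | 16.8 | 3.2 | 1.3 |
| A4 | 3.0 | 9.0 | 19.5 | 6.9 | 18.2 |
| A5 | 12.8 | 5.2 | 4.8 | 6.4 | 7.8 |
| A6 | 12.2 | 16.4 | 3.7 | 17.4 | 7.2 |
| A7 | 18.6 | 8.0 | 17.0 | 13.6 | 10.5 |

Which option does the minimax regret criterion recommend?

Column bests: S1=18.6, S2=16.4, S3=19.5, S4=17.4, S5=18.2.
A1 regrets: 14.8, 12.1, 16.1, 15.1, 1.1 → max 16.1
A2 regrets: 7.0, 0.9, 19.4, 1.3, 16.4 → max 19.4
A3 regrets: 8.3, 4.5, 2.7, 14.2, 16.9 → max 16.9
A4 regrets: 15.6, 7.4, 0.0, 10.5, 0.0 → max 15.6
A5 regrets: 5.8, 11.2, 14.7, 11.0, 10.4 → max 14.7
A6 regrets: 6.4, 0.0, 15.8, 0.0, 11.0 → max 15.8
A7 regrets: 0.0, 8.4, 2.5, 3.8, 7.7 → max 8.4
Smallest max regret = 8.4 → A7.

A7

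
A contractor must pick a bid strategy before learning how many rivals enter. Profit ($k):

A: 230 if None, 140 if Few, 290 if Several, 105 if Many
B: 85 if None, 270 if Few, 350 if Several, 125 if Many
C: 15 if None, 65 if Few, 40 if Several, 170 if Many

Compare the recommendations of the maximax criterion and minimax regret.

Row maxima: A=290, B=350, C=170
Best best-case = 350 → B.
Column bests: None=230, Few=270, Several=350, Many=170.
A regrets: 0, 130, 60, 65 → max 130
B regrets: 145, 0, 0, 45 → max 145
C regrets: 215, 205, 310, 0 → max 310
Smallest max regret = 130 → A.

maximax → B; minimax regret → A (disagree)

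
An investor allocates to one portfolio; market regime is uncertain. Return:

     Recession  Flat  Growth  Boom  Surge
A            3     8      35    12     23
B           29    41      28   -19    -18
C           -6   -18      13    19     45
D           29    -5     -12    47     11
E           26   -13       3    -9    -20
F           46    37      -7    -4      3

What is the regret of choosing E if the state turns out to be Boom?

Best payoff under Boom is 47.
Regret = 47 − (-9) = 56.

56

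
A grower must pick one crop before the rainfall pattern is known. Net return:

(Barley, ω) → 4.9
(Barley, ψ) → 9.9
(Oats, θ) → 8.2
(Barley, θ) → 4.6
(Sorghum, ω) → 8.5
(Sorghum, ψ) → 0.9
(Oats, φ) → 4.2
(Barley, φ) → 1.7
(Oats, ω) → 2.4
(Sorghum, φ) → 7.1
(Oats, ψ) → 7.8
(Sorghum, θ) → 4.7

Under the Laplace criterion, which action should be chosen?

Row averages: Barley=5.275, Oats=5.65, Sorghum=5.3
Highest average = 5.65 → Oats.

Oats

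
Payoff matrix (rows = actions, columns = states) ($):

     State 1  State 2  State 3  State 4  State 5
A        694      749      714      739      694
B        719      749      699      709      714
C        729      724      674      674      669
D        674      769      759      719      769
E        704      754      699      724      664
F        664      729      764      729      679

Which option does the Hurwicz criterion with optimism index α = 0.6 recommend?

D

A: 0.6·749 + 0.4·694 = 727
B: 0.6·749 + 0.4·699 = 729
C: 0.6·729 + 0.4·669 = 705
D: 0.6·769 + 0.4·674 = 731
E: 0.6·754 + 0.4·664 = 718
F: 0.6·764 + 0.4·664 = 724
Highest Hurwicz score = 731 → D.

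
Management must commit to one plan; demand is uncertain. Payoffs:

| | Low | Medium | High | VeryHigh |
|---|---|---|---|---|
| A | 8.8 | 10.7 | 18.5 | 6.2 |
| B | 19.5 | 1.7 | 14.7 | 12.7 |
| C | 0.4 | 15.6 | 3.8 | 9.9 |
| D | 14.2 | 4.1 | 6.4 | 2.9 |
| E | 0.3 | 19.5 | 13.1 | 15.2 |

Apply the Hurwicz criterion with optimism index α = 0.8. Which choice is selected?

A: 0.8·18.5 + 0.2·6.2 = 16.04
B: 0.8·19.5 + 0.2·1.7 = 15.94
C: 0.8·15.6 + 0.2·0.4 = 12.56
D: 0.8·14.2 + 0.2·2.9 = 11.94
E: 0.8·19.5 + 0.2·0.3 = 15.66
Highest Hurwicz score = 16.04 → A.

A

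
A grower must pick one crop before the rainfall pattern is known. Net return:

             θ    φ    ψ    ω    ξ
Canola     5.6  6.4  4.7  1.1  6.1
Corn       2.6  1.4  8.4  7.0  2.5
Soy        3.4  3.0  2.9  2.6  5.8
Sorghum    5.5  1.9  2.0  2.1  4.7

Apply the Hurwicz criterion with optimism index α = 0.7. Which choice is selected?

Corn

Canola: 0.7·6.4 + 0.3·1.1 = 4.81
Corn: 0.7·8.4 + 0.3·1.4 = 6.3
Soy: 0.7·5.8 + 0.3·2.6 = 4.84
Sorghum: 0.7·5.5 + 0.3·1.9 = 4.42
Highest Hurwicz score = 6.3 → Corn.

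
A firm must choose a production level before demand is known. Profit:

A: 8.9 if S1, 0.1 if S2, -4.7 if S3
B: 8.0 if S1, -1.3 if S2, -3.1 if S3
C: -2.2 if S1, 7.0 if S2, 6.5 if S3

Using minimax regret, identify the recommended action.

B

Column bests: S1=8.9, S2=7.0, S3=6.5.
A regrets: 0.0, 6.9, 11.2 → max 11.2
B regrets: 0.9, 8.3, 9.6 → max 9.6
C regrets: 11.1, 0.0, 0.0 → max 11.1
Smallest max regret = 9.6 → B.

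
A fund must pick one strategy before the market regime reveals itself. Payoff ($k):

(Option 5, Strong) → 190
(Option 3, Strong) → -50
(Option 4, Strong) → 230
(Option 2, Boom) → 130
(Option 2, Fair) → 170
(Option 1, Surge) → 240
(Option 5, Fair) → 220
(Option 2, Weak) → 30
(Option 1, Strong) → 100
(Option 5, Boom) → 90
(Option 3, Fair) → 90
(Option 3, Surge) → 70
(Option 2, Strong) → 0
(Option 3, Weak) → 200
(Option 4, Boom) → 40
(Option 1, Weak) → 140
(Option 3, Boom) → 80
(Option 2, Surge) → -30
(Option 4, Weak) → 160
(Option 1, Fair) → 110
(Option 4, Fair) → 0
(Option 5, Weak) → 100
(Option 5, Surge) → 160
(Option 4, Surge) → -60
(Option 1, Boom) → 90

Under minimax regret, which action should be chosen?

Option 5

Column bests: Weak=200, Fair=220, Strong=230, Boom=130, Surge=240.
Option 1 regrets: 60, 110, 130, 40, 0 → max 130
Option 2 regrets: 170, 50, 230, 0, 270 → max 270
Option 3 regrets: 0, 130, 280, 50, 170 → max 280
Option 4 regrets: 40, 220, 0, 90, 300 → max 300
Option 5 regrets: 100, 0, 40, 40, 80 → max 100
Smallest max regret = 100 → Option 5.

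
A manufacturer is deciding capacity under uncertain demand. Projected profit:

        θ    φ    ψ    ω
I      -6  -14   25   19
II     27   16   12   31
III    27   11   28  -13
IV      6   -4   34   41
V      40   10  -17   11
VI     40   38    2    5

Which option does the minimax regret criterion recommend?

II

Column bests: θ=40, φ=38, ψ=34, ω=41.
I regrets: 46, 52, 9, 22 → max 52
II regrets: 13, 22, 22, 10 → max 22
III regrets: 13, 27, 6, 54 → max 54
IV regrets: 34, 42, 0, 0 → max 42
V regrets: 0, 28, 51, 30 → max 51
VI regrets: 0, 0, 32, 36 → max 36
Smallest max regret = 22 → II.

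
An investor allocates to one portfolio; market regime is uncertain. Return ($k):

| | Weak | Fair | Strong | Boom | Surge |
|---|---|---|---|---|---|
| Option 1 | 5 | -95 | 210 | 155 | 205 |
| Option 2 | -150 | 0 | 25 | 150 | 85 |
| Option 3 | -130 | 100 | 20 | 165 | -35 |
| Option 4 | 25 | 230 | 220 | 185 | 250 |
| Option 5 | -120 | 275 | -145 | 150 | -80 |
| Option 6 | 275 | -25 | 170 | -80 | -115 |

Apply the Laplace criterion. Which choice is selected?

Option 4

Row averages: Option 1=96, Option 2=22, Option 3=24, Option 4=182, Option 5=16, Option 6=45
Highest average = 182 → Option 4.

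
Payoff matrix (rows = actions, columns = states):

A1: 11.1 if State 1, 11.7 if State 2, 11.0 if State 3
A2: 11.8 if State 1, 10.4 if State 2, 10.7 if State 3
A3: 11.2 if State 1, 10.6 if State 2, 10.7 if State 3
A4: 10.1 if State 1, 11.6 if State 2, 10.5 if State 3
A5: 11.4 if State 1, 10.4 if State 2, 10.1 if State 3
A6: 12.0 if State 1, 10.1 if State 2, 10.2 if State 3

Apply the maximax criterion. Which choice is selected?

A6

Row maxima: A1=11.7, A2=11.8, A3=11.2, A4=11.6, A5=11.4, A6=12.0
Best best-case = 12.0 → A6.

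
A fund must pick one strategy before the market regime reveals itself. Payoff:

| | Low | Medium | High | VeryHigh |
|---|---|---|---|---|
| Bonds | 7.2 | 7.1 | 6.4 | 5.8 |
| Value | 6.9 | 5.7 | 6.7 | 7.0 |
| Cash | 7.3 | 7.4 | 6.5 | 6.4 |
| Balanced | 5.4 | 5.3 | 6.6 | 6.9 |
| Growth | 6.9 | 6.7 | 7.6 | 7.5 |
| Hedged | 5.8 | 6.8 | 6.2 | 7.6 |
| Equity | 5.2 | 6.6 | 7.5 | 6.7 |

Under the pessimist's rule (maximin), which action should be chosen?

Growth

Row minima: Bonds=5.8, Value=5.7, Cash=6.4, Balanced=5.3, Growth=6.7, Hedged=5.8, Equity=5.2
Best worst-case = 6.7 → Growth.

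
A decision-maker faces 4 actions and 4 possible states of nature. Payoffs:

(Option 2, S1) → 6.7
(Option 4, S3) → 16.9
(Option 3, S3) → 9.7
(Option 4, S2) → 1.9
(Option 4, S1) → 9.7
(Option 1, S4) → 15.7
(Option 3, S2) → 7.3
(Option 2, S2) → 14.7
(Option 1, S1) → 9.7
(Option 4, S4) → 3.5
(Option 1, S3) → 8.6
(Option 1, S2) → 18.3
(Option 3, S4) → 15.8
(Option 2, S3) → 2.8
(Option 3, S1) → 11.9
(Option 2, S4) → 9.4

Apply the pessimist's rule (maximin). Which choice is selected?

Row minima: Option 1=8.6, Option 2=2.8, Option 3=7.3, Option 4=1.9
Best worst-case = 8.6 → Option 1.

Option 1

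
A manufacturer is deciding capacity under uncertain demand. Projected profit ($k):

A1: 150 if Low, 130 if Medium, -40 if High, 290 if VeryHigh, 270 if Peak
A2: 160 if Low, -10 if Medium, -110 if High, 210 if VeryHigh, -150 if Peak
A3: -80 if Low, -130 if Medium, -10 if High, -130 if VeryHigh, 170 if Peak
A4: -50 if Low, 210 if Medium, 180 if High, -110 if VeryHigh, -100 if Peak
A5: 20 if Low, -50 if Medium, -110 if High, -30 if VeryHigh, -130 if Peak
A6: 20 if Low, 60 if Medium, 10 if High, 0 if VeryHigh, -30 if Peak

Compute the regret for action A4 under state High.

Best payoff under High is 180.
Regret = 180 − 180 = 0.

0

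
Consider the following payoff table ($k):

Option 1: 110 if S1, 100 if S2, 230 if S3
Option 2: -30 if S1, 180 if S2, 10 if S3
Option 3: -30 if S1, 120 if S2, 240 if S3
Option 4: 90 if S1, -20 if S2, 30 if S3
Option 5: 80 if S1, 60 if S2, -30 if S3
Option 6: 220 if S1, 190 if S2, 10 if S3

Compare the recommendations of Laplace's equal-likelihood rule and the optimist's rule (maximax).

Row averages: Option 1=440/3, Option 2=160/3, Option 3=110, Option 4=100/3, Option 5=110/3, Option 6=140
Highest average = 440/3 → Option 1.
Row maxima: Option 1=230, Option 2=180, Option 3=240, Option 4=90, Option 5=80, Option 6=220
Best best-case = 240 → Option 3.

laplace → Option 1; maximax → Option 3 (disagree)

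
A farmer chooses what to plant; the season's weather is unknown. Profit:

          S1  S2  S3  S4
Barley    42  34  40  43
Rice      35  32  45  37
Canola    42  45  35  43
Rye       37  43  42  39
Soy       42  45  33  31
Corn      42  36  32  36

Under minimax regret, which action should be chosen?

Rye

Column bests: S1=42, S2=45, S3=45, S4=43.
Barley regrets: 0, 11, 5, 0 → max 11
Rice regrets: 7, 13, 0, 6 → max 13
Canola regrets: 0, 0, 10, 0 → max 10
Rye regrets: 5, 2, 3, 4 → max 5
Soy regrets: 0, 0, 12, 12 → max 12
Corn regrets: 0, 9, 13, 7 → max 13
Smallest max regret = 5 → Rye.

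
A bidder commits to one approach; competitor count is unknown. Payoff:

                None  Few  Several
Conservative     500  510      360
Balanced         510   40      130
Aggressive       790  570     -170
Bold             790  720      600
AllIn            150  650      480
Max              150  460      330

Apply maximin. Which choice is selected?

Bold

Row minima: Conservative=360, Balanced=40, Aggressive=-170, Bold=600, AllIn=150, Max=150
Best worst-case = 600 → Bold.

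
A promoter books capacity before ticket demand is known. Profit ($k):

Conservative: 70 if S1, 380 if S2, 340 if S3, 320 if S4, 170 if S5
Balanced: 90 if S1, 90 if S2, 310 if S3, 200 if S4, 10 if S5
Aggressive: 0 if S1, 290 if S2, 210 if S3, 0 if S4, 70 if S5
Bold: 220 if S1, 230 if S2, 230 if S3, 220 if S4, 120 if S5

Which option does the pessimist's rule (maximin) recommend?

Bold

Row minima: Conservative=70, Balanced=10, Aggressive=0, Bold=120
Best worst-case = 120 → Bold.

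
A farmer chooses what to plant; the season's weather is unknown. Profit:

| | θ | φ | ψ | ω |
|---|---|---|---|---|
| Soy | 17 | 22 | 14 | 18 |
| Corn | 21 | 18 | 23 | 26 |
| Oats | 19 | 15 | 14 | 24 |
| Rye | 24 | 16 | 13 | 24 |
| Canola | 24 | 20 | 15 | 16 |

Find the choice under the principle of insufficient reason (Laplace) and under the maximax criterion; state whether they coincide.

Row averages: Soy=17.75, Corn=22, Oats=18, Rye=19.25, Canola=18.75
Highest average = 22 → Corn.
Row maxima: Soy=22, Corn=26, Oats=24, Rye=24, Canola=24
Best best-case = 26 → Corn.

laplace → Corn; maximax → Corn (agree)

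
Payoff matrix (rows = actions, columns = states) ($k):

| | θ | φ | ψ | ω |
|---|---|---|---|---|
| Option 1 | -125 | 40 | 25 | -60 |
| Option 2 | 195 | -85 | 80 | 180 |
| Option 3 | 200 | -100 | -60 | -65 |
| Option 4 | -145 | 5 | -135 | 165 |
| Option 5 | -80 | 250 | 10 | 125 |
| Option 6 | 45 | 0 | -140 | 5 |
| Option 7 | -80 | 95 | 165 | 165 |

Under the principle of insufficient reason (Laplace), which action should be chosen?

Row averages: Option 1=-30, Option 2=92.5, Option 3=-6.25, Option 4=-27.5, Option 5=76.25, Option 6=-22.5, Option 7=86.25
Highest average = 92.5 → Option 2.

Option 2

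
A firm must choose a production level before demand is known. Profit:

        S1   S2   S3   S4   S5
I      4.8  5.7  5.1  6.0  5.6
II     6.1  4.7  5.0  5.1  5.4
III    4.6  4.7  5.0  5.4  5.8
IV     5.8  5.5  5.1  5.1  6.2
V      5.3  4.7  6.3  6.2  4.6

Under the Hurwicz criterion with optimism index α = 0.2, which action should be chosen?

I: 0.2·6.0 + 0.8·4.8 = 5.04
II: 0.2·6.1 + 0.8·4.7 = 4.98
III: 0.2·5.8 + 0.8·4.6 = 4.84
IV: 0.2·6.2 + 0.8·5.1 = 5.32
V: 0.2·6.3 + 0.8·4.6 = 4.94
Highest Hurwicz score = 5.32 → IV.

IV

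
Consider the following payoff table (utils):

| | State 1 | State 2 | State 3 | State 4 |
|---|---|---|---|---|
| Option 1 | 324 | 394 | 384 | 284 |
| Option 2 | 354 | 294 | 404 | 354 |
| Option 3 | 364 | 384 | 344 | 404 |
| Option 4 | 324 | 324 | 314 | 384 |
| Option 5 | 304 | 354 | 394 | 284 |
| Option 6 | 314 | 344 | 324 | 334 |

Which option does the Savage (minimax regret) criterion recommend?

Column bests: State 1=364, State 2=394, State 3=404, State 4=404.
Option 1 regrets: 40, 0, 20, 120 → max 120
Option 2 regrets: 10, 100, 0, 50 → max 100
Option 3 regrets: 0, 10, 60, 0 → max 60
Option 4 regrets: 40, 70, 90, 20 → max 90
Option 5 regrets: 60, 40, 10, 120 → max 120
Option 6 regrets: 50, 50, 80, 70 → max 80
Smallest max regret = 60 → Option 3.

Option 3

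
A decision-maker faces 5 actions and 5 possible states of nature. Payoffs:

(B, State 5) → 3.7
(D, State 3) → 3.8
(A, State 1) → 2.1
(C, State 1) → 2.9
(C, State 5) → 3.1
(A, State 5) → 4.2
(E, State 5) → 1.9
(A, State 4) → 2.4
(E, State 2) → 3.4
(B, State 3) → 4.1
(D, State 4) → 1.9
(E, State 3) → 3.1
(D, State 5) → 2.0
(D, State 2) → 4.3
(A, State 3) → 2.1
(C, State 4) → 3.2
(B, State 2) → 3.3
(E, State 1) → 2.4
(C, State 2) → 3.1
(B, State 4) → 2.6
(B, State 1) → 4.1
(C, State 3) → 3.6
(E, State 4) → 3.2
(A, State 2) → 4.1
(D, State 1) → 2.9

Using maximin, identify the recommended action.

Row minima: A=2.1, B=2.6, C=2.9, D=1.9, E=1.9
Best worst-case = 2.9 → C.

C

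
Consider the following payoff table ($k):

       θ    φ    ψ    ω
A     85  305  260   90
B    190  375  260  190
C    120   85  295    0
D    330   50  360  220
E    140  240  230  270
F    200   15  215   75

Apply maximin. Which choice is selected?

B

Row minima: A=85, B=190, C=0, D=50, E=140, F=15
Best worst-case = 190 → B.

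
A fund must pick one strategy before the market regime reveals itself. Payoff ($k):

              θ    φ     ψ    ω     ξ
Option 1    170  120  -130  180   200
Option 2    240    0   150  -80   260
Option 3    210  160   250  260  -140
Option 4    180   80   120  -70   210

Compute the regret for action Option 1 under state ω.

80

Best payoff under ω is 260.
Regret = 260 − 180 = 80.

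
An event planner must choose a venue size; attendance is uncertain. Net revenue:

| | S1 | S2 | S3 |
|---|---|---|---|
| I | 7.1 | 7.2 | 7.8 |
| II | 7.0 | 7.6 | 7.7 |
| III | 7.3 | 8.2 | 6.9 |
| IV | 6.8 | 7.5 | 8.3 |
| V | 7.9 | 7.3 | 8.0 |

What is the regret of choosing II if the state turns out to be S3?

0.6

Best payoff under S3 is 8.3.
Regret = 8.3 − 7.7 = 0.6.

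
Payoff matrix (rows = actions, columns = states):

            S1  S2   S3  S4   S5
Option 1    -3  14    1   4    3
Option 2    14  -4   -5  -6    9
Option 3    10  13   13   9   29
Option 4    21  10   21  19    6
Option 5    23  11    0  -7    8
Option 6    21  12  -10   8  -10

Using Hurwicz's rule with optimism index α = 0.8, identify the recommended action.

Option 3

Option 1: 0.8·14 + 0.2·(-3) = 10.6
Option 2: 0.8·14 + 0.2·(-6) = 10
Option 3: 0.8·29 + 0.2·9 = 25
Option 4: 0.8·21 + 0.2·6 = 18
Option 5: 0.8·23 + 0.2·(-7) = 17
Option 6: 0.8·21 + 0.2·(-10) = 14.8
Highest Hurwicz score = 25 → Option 3.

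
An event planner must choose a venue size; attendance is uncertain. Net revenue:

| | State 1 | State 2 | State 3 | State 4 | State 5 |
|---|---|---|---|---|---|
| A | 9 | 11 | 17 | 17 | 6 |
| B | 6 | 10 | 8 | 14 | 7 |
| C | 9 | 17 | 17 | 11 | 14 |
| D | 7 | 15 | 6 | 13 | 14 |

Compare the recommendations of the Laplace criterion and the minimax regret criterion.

laplace → C; minimax regret → C (agree)

Row averages: A=12, B=9, C=13.6, D=11
Highest average = 13.6 → C.
Column bests: State 1=9, State 2=17, State 3=17, State 4=17, State 5=14.
A regrets: 0, 6, 0, 0, 8 → max 8
B regrets: 3, 7, 9, 3, 7 → max 9
C regrets: 0, 0, 0, 6, 0 → max 6
D regrets: 2, 2, 11, 4, 0 → max 11
Smallest max regret = 6 → C.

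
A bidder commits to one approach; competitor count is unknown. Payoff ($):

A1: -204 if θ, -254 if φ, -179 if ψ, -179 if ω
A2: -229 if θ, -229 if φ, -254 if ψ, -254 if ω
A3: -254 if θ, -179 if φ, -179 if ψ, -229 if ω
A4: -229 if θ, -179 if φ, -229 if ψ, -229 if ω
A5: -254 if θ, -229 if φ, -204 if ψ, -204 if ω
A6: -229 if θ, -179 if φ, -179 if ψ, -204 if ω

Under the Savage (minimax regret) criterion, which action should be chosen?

Column bests: θ=-204, φ=-179, ψ=-179, ω=-179.
A1 regrets: 0, 75, 0, 0 → max 75
A2 regrets: 25, 50, 75, 75 → max 75
A3 regrets: 50, 0, 0, 50 → max 50
A4 regrets: 25, 0, 50, 50 → max 50
A5 regrets: 50, 50, 25, 25 → max 50
A6 regrets: 25, 0, 0, 25 → max 25
Smallest max regret = 25 → A6.

A6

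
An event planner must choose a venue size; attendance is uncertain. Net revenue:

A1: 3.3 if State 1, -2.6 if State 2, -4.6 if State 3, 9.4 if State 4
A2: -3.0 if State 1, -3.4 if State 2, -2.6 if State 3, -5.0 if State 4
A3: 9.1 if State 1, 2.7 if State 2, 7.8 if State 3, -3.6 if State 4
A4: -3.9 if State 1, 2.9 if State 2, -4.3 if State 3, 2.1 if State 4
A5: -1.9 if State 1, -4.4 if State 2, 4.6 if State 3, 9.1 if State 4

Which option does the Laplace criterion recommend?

Row averages: A1=1.375, A2=-3.5, A3=4, A4=-0.8, A5=1.85
Highest average = 4 → A3.

A3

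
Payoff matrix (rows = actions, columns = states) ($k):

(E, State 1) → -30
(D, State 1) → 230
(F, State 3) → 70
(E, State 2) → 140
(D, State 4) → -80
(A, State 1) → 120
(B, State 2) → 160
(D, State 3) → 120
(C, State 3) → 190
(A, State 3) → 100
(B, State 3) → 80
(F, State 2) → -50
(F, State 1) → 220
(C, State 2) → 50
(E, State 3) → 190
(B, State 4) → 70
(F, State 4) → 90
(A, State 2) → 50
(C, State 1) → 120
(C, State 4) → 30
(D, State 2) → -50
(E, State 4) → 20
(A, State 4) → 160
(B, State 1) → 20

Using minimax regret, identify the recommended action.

A

Column bests: State 1=230, State 2=160, State 3=190, State 4=160.
A regrets: 110, 110, 90, 0 → max 110
B regrets: 210, 0, 110, 90 → max 210
C regrets: 110, 110, 0, 130 → max 130
D regrets: 0, 210, 70, 240 → max 240
E regrets: 260, 20, 0, 140 → max 260
F regrets: 10, 210, 120, 70 → max 210
Smallest max regret = 110 → A.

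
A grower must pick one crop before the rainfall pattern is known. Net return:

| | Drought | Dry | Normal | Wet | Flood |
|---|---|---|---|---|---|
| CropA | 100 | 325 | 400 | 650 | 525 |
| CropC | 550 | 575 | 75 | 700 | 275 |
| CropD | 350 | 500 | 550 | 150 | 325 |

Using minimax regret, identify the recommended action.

CropA

Column bests: Drought=550, Dry=575, Normal=550, Wet=700, Flood=525.
CropA regrets: 450, 250, 150, 50, 0 → max 450
CropC regrets: 0, 0, 475, 0, 250 → max 475
CropD regrets: 200, 75, 0, 550, 200 → max 550
Smallest max regret = 450 → CropA.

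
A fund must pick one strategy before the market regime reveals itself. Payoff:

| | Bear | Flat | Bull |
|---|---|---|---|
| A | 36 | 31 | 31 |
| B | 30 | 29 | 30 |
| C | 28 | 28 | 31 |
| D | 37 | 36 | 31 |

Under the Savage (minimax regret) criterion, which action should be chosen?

D

Column bests: Bear=37, Flat=36, Bull=31.
A regrets: 1, 5, 0 → max 5
B regrets: 7, 7, 1 → max 7
C regrets: 9, 8, 0 → max 9
D regrets: 0, 0, 0 → max 0
Smallest max regret = 0 → D.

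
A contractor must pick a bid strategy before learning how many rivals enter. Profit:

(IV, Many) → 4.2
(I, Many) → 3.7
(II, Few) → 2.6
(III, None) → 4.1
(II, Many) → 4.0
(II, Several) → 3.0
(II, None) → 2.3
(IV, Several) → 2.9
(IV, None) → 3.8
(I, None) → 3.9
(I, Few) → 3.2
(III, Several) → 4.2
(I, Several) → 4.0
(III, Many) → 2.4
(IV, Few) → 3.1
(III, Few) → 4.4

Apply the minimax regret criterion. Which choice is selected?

Column bests: None=4.1, Few=4.4, Several=4.2, Many=4.2.
I regrets: 0.2, 1.2, 0.2, 0.5 → max 1.2
II regrets: 1.8, 1.8, 1.2, 0.2 → max 1.8
III regrets: 0.0, 0.0, 0.0, 1.8 → max 1.8
IV regrets: 0.3, 1.3, 1.3, 0.0 → max 1.3
Smallest max regret = 1.2 → I.

I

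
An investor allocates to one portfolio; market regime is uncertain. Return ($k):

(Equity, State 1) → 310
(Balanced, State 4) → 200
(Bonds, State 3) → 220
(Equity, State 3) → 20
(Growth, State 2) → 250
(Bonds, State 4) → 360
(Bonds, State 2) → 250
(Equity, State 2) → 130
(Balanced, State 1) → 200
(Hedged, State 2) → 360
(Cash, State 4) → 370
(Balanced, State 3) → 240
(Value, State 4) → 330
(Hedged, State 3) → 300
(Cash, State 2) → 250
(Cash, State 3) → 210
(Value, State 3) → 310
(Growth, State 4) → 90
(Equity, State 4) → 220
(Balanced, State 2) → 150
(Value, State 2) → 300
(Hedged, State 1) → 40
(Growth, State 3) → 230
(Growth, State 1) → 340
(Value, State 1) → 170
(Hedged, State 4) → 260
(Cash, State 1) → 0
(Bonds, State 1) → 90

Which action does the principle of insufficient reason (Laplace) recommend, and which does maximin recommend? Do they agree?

laplace → Value; maximin → Value (agree)

Row averages: Cash=207.5, Growth=227.5, Bonds=230, Hedged=240, Equity=170, Value=277.5, Balanced=197.5
Highest average = 277.5 → Value.
Row minima: Cash=0, Growth=90, Bonds=90, Hedged=40, Equity=20, Value=170, Balanced=150
Best worst-case = 170 → Value.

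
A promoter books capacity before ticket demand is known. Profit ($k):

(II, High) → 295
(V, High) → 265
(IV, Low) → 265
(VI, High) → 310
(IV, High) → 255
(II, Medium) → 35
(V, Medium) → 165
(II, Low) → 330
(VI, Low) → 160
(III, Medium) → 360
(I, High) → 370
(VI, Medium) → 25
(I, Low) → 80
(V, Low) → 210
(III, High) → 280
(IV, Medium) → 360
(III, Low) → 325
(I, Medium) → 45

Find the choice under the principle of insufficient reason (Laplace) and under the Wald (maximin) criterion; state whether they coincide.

Row averages: I=165, II=220, III=965/3, IV=880/3, V=640/3, VI=165
Highest average = 965/3 → III.
Row minima: I=45, II=35, III=280, IV=255, V=165, VI=25
Best worst-case = 280 → III.

laplace → III; maximin → III (agree)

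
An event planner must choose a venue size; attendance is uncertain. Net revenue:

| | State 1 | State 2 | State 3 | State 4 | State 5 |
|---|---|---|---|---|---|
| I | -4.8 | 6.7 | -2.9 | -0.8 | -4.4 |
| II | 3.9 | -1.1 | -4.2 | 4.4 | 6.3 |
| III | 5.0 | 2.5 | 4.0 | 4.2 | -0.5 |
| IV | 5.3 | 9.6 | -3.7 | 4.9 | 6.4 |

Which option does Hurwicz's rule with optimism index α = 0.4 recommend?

I: 0.4·6.7 + 0.6·(-4.8) = -0.2
II: 0.4·6.3 + 0.6·(-4.2) = 0
III: 0.4·5.0 + 0.6·(-0.5) = 1.7
IV: 0.4·9.6 + 0.6·(-3.7) = 1.62
Highest Hurwicz score = 1.7 → III.

III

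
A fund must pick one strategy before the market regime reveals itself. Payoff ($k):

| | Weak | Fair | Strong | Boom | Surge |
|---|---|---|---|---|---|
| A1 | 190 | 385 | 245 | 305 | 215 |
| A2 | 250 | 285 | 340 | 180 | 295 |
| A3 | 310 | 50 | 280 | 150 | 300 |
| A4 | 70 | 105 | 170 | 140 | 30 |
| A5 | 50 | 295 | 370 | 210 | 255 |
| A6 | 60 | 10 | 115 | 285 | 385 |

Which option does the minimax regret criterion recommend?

A2

Column bests: Weak=310, Fair=385, Strong=370, Boom=305, Surge=385.
A1 regrets: 120, 0, 125, 0, 170 → max 170
A2 regrets: 60, 100, 30, 125, 90 → max 125
A3 regrets: 0, 335, 90, 155, 85 → max 335
A4 regrets: 240, 280, 200, 165, 355 → max 355
A5 regrets: 260, 90, 0, 95, 130 → max 260
A6 regrets: 250, 375, 255, 20, 0 → max 375
Smallest max regret = 125 → A2.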